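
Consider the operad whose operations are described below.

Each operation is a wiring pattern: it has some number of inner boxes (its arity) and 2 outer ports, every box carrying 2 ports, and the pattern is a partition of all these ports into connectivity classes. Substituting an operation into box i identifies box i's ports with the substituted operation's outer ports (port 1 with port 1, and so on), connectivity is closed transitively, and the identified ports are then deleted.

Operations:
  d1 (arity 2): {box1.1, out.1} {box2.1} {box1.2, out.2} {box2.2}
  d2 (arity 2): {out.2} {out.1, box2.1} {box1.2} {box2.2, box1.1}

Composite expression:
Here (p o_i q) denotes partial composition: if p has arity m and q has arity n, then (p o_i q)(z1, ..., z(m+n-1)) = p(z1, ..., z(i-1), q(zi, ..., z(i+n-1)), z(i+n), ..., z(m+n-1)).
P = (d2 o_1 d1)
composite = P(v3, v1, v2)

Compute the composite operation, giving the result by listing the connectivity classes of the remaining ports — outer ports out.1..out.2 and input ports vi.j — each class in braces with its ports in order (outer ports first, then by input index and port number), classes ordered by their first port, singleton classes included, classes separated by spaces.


{out.1, v2.1} {out.2} {v1.1} {v1.2} {v2.2, v3.1} {v3.2}

Connectivity passes through glued d2-boundaries; trace each wire chain.
after d1, the pattern on (v3, v1) reads {out.1, v3.1} {out.2, v3.2} {v1.1} {v1.2} (out.j = its outer ports)
after d2, the pattern on (v3, v1, v2) reads {out.1, v2.1} {out.2} {v1.1} {v1.2} {v2.2, v3.1} {v3.2} (out.j = its outer ports)


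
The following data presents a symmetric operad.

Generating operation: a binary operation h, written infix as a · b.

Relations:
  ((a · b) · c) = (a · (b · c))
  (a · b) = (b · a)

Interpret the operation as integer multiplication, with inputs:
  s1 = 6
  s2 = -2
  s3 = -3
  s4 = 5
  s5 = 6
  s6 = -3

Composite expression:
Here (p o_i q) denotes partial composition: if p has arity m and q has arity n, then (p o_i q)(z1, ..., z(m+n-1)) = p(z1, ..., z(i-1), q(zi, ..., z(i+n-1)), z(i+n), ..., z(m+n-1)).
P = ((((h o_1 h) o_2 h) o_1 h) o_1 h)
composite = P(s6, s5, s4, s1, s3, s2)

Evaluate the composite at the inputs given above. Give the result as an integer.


-3240


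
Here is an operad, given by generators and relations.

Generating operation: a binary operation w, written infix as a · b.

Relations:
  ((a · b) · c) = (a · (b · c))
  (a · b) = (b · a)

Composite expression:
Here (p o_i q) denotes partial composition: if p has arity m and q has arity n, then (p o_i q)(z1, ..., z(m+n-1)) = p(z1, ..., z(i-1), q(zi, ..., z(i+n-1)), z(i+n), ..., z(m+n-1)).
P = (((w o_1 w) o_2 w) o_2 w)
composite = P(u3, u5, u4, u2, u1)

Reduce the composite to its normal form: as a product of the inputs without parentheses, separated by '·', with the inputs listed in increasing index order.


u1 · u2 · u3 · u4 · u5

Key point: w commutes, so take the u-inputs in any fixed order.
(u5 · u4) reduces to u5 · u4
((u5 · u4) · u2) reduces to u5 · u4 · u2
(u3 · ((u5 · u4) · u2)) reduces to u3 · u5 · u4 · u2
((u3 · ((u5 · u4) · u2)) · u1) reduces to u3 · u5 · u4 · u2 · u1
commutativity sorts the factors: u1 · u2 · u3 · u4 · u5


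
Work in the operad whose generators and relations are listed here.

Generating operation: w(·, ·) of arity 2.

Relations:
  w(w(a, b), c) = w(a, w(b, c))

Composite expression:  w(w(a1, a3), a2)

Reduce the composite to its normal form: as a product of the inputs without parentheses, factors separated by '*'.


Associativity of w dissolves the nesting; only the a-input order survives.
w(a1, a3) reduces to a1 * a3
w(w(a1, a3), a2) reduces to a1 * a3 * a2

a1 * a3 * a2


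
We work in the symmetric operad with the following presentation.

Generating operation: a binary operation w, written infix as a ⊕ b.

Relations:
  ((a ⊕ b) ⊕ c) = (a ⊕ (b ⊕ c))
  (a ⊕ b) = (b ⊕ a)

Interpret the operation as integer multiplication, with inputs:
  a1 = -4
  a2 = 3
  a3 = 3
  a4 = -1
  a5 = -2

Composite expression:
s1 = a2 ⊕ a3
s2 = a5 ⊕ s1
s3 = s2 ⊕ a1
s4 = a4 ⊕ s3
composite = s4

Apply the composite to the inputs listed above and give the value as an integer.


-72

(a2 ⊕ a3) = 9
(a5 ⊕ (a2 ⊕ a3)) = -18
((a5 ⊕ (a2 ⊕ a3)) ⊕ a1) = 72
(a4 ⊕ ((a5 ⊕ (a2 ⊕ a3)) ⊕ a1)) = -72


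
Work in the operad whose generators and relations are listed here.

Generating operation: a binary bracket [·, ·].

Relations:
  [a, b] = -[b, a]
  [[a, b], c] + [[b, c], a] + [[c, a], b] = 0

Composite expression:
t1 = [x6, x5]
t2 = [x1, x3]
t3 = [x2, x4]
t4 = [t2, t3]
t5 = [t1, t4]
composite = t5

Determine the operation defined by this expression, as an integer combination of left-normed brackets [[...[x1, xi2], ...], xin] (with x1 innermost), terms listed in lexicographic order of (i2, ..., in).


[[[[[x1, x3], x2], x4], x5], x6] - [[[[[x1, x3], x2], x4], x6], x5] - [[[[[x1, x3], x4], x2], x5], x6] + [[[[[x1, x3], x4], x2], x6], x5]

A multilinear Lie element is pinned by x1-initial words (x1 innermost).
Composite bracket: [[x6, x5], [[x1, x3], [x2, x4]]]
Expanding via [a, b] = ab - ba: 32 signed words (2^5 = 32).
The x1-initial words carry the normal form:
  the word x1x3x2x4x5x6 carries sign +1 and contributes +[[[[[x1, x3], x2], x4], x5], x6]
  the word x1x3x2x4x6x5 carries sign -1 and contributes -[[[[[x1, x3], x2], x4], x6], x5]
  the word x1x3x4x2x5x6 carries sign -1 and contributes -[[[[[x1, x3], x4], x2], x5], x6]
  the word x1x3x4x2x6x5 carries sign +1 and contributes +[[[[[x1, x3], x4], x2], x6], x5]


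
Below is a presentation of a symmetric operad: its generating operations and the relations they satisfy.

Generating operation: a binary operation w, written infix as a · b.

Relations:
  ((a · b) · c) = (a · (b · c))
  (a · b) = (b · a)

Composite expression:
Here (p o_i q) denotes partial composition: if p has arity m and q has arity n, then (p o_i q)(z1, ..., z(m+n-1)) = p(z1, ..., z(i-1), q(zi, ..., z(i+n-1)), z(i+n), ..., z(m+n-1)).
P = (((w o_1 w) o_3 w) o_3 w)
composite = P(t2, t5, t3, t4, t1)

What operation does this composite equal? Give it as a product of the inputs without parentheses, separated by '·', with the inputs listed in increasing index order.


t1 · t2 · t3 · t4 · t5

Both nesting and order wash out for w; what remains is which t's occur.
(t2 · t5) collapses to t2 · t5
(t3 · t4) collapses to t3 · t4
((t3 · t4) · t1) collapses to t3 · t4 · t1
((t2 · t5) · ((t3 · t4) · t1)) collapses to t2 · t5 · t3 · t4 · t1
the factors in increasing index order: t1 · t2 · t3 · t4 · t5


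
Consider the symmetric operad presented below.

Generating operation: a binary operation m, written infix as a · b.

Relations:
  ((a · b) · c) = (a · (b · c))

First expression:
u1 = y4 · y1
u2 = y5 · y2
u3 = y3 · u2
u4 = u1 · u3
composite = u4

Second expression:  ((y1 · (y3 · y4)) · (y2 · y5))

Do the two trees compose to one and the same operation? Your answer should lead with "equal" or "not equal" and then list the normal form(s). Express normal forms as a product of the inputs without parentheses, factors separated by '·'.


not equal; the first gives y4 · y1 · y3 · y5 · y2 and the second y1 · y3 · y4 · y2 · y5

Normal form of the first expression: y4 · y1 · y3 · y5 · y2
Normal form of the second expression: y1 · y3 · y4 · y2 · y5
They disagree, so not equal.


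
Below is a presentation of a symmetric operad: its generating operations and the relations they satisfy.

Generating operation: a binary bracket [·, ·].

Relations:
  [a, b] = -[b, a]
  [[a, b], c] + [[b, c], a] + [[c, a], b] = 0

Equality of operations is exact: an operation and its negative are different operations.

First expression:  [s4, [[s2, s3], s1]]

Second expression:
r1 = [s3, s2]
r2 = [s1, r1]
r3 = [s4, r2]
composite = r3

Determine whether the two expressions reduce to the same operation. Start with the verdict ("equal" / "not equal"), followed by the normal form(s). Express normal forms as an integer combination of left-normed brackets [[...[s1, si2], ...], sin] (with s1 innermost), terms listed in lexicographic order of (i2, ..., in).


equal — both sides give [[[s1, s2], s3], s4] - [[[s1, s3], s2], s4]

Normal form of the first expression: [[[s1, s2], s3], s4] - [[[s1, s3], s2], s4]
Normal form of the second expression: [[[s1, s2], s3], s4] - [[[s1, s3], s2], s4]
One common form — equal.


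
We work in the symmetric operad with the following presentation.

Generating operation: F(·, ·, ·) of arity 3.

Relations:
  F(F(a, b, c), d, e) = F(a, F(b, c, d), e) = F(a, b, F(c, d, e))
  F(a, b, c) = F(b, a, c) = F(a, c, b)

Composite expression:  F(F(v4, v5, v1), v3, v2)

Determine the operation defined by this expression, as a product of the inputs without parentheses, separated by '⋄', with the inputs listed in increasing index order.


Reordering under F is free, so list the v-inputs canonically.
F(v4, v5, v1) spells out as v4 ⋄ v5 ⋄ v1
F(F(v4, v5, v1), v3, v2) spells out as v4 ⋄ v5 ⋄ v1 ⋄ v3 ⋄ v2
reordering the factors by index: v1 ⋄ v2 ⋄ v3 ⋄ v4 ⋄ v5

v1 ⋄ v2 ⋄ v3 ⋄ v4 ⋄ v5


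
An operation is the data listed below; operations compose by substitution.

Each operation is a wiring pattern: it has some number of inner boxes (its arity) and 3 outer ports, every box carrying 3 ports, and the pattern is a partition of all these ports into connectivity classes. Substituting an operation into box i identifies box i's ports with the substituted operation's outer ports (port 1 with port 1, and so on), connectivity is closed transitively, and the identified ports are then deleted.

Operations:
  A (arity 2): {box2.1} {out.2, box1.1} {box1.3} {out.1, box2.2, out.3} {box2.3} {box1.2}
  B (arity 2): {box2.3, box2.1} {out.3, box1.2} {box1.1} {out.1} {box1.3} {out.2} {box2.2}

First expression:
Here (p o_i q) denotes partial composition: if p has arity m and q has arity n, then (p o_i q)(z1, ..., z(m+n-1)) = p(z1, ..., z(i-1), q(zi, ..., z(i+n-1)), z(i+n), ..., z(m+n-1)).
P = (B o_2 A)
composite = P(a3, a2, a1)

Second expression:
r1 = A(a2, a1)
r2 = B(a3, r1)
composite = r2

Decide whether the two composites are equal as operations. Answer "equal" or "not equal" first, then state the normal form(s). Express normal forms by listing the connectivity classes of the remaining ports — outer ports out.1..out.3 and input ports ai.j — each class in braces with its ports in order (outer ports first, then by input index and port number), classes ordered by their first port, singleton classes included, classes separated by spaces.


In normal form, the first expression is {out.1} {out.2} {out.3, a3.2} {a1.1} {a1.2} {a1.3} {a2.1} {a2.2} {a2.3} {a3.1} {a3.3}
In normal form, the second expression is {out.1} {out.2} {out.3, a3.2} {a1.1} {a1.2} {a1.3} {a2.1} {a2.2} {a2.3} {a3.1} {a3.3}
Identical normal forms: equal.

equal: each reduces to {out.1} {out.2} {out.3, a3.2} {a1.1} {a1.2} {a1.3} {a2.1} {a2.2} {a2.3} {a3.1} {a3.3}


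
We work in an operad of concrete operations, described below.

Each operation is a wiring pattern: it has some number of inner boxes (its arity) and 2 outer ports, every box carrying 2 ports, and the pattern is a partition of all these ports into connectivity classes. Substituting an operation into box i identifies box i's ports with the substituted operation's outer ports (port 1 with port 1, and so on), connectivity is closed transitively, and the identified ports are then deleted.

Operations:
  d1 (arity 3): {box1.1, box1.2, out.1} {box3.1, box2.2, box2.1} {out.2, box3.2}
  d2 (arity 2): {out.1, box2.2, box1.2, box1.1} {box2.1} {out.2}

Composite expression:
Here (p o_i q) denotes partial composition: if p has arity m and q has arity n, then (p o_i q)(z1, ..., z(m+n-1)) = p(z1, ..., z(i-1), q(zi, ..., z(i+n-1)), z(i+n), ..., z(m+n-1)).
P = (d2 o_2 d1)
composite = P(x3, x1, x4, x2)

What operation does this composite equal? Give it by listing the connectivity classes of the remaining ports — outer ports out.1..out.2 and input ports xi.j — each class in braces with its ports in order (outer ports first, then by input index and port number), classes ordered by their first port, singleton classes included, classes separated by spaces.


{out.1, x2.2, x3.1, x3.2} {out.2} {x1.1, x1.2} {x2.1, x4.1, x4.2}

Connectivity passes through glued d2-boundaries; trace each wire chain.
d1 over (x1, x4, x2) gives {out.1, x1.1, x1.2} {out.2, x2.2} {x2.1, x4.1, x4.2}, out.j being that stage's outer ports
d2 over (x3, x1, x4, x2) gives {out.1, x2.2, x3.1, x3.2} {out.2} {x1.1, x1.2} {x2.1, x4.1, x4.2}, out.j being that stage's outer ports


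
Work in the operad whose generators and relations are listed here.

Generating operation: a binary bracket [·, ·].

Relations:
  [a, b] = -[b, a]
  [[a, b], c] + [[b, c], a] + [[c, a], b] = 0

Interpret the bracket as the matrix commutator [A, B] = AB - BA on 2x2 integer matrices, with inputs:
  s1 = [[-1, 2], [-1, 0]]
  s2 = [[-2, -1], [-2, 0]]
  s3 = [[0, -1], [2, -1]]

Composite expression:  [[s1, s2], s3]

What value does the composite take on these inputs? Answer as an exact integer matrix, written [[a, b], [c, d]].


[s1, s2] = [[-5, 5], [0, 5]]
[[s1, s2], s3] = [[10, 5], [20, -10]]

[[10, 5], [20, -10]]


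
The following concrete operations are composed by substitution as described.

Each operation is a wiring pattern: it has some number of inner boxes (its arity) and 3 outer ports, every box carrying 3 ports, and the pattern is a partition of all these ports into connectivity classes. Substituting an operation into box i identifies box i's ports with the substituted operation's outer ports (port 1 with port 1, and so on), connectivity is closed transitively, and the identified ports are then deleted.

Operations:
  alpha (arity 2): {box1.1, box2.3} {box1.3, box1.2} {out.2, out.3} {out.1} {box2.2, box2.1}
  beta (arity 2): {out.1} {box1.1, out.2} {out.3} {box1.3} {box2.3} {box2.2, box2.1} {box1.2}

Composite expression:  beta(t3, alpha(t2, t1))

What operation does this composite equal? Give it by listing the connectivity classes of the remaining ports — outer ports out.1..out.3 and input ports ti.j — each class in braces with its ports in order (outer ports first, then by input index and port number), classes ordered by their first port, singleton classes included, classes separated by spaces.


Substituting into beta glues patterns; closure does the rest.
through alpha, on inputs (t2, t1): {out.1} {out.2, out.3} {t1.1, t1.2} {t1.3, t2.1} {t2.2, t2.3} (out.j = stage outer ports)
through beta, on inputs (t3, t2, t1): {out.1} {out.2, t3.1} {out.3} {t1.1, t1.2} {t1.3, t2.1} {t2.2, t2.3} {t3.2} {t3.3} (out.j = stage outer ports)

{out.1} {out.2, t3.1} {out.3} {t1.1, t1.2} {t1.3, t2.1} {t2.2, t2.3} {t3.2} {t3.3}


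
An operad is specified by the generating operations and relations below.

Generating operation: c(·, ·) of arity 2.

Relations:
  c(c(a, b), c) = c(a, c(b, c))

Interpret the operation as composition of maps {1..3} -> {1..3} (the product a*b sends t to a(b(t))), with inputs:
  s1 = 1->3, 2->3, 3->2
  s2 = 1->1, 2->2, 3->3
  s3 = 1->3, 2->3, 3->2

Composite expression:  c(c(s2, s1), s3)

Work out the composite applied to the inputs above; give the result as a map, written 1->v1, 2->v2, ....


c(s2, s1) = 1->3, 2->3, 3->2
c(c(s2, s1), s3) = 1->2, 2->2, 3->3

1->2, 2->2, 3->3


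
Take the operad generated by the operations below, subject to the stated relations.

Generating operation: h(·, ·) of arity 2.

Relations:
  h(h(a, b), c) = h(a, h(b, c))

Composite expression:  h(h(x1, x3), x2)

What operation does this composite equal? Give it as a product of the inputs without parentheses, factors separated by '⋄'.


x1 ⋄ x3 ⋄ x2

Under associativity of h, the answer is the x's in reading order.
h(x1, x3) spells out as x1 ⋄ x3
h(h(x1, x3), x2) spells out as x1 ⋄ x3 ⋄ x2


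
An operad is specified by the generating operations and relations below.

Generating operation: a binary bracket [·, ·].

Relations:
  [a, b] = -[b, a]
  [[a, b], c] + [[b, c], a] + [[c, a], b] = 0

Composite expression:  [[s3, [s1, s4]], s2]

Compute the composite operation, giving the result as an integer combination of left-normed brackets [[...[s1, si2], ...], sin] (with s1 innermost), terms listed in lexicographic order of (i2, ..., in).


Left-normed coefficients sit on the s1-initial expansion words.
Composite bracket: [[s3, [s1, s4]], s2]
Full expansion: 8 signed words from ab - ba (2^3 = 8).
Collect the words opening with s1:
  sign of s1s4s3s2 is -1, so it contributes -[[[s1, s4], s3], s2]

-[[[s1, s4], s3], s2]


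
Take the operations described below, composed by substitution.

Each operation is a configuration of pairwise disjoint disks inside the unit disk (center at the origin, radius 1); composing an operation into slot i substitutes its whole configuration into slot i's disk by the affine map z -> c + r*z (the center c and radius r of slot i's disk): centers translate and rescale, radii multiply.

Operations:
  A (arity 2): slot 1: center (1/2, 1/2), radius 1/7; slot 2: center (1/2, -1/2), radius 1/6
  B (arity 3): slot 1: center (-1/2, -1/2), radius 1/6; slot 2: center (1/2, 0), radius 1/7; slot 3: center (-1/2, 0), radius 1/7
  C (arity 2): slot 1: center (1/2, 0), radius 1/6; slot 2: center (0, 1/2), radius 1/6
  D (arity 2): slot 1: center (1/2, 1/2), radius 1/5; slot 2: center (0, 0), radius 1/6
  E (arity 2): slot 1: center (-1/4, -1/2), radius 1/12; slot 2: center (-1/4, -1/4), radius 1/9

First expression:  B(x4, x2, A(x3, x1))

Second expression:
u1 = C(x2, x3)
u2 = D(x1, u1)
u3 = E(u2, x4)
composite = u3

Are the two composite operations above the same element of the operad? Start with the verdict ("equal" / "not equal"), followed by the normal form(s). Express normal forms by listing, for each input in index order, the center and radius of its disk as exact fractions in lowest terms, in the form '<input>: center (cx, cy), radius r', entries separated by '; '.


In normal form, the first expression is x1: center (-3/7, -1/14), radius 1/42; x2: center (1/2, 0), radius 1/7; x3: center (-3/7, 1/14), radius 1/49; x4: center (-1/2, -1/2), radius 1/6
In normal form, the second expression is x1: center (-5/24, -11/24), radius 1/60; x2: center (-35/144, -1/2), radius 1/432; x3: center (-1/4, -71/144), radius 1/432; x4: center (-1/4, -1/4), radius 1/9
Distinct normal forms: not equal.

not equal; the first gives x1: center (-3/7, -1/14), radius 1/42; x2: center (1/2, 0), radius 1/7; x3: center (-3/7, 1/14), radius 1/49; x4: center (-1/2, -1/2), radius 1/6 and the second x1: center (-5/24, -11/24), radius 1/60; x2: center (-35/144, -1/2), radius 1/432; x3: center (-1/4, -71/144), radius 1/432; x4: center (-1/4, -1/4), radius 1/9


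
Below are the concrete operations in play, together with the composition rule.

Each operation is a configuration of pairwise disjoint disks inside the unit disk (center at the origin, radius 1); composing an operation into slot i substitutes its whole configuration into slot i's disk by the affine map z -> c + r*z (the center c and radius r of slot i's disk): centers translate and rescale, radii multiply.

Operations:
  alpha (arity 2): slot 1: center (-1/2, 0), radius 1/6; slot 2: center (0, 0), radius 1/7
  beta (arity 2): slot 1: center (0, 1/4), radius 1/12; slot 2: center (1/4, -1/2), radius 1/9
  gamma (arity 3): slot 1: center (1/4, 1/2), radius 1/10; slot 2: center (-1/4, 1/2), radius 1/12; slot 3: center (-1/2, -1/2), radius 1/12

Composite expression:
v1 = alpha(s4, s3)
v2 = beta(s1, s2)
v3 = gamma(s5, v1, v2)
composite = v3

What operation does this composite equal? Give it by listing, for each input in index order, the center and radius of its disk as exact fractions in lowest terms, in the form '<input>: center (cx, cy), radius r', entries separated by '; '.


Nesting under gamma composes maps z -> c + r*z down each s-path.
tracing s5 down its 1-map path: center (1/4, 1/2), radius 1/10
tracing s4 down its 2-map path: center (-7/24, 1/2), radius 1/72
tracing s3 down its 2-map path: center (-1/4, 1/2), radius 1/84
tracing s1 down its 2-map path: center (-1/2, -23/48), radius 1/144
tracing s2 down its 2-map path: center (-23/48, -13/24), radius 1/108

s1: center (-1/2, -23/48), radius 1/144; s2: center (-23/48, -13/24), radius 1/108; s3: center (-1/4, 1/2), radius 1/84; s4: center (-7/24, 1/2), radius 1/72; s5: center (1/4, 1/2), radius 1/10


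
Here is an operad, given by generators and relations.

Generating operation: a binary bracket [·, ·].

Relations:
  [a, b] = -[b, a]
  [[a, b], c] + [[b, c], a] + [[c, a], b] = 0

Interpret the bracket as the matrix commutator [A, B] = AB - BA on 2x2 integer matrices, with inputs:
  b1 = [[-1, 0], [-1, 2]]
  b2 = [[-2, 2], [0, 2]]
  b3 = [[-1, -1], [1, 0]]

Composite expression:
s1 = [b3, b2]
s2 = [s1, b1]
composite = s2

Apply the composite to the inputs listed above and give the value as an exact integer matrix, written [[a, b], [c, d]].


[b3, b2] = [[-2, -6], [-4, 2]]
[[b3, b2], b1] = [[6, -18], [8, -6]]

[[6, -18], [8, -6]]


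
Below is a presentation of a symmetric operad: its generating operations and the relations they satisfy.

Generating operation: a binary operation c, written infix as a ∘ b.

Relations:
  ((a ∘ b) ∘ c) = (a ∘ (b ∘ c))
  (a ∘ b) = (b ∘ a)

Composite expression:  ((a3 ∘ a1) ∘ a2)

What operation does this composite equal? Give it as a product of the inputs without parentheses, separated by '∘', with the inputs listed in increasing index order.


a1 ∘ a2 ∘ a3

Any arrangement under c is one operation, so sort the a-inputs.
(a3 ∘ a1) unparenthesizes to a3 ∘ a1
((a3 ∘ a1) ∘ a2) unparenthesizes to a3 ∘ a1 ∘ a2
commutativity sorts the factors: a1 ∘ a2 ∘ a3


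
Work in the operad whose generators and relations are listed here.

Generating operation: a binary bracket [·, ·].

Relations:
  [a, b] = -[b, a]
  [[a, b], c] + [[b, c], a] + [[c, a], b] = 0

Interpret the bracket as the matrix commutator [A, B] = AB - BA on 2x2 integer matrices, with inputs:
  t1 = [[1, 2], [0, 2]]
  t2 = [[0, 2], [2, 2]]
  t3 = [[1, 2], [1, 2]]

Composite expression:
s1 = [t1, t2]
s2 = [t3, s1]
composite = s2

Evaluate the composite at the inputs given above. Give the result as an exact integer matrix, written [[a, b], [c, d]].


[[2, -18], [10, -2]]

[t1, t2] = [[4, 2], [2, -4]]
[t3, [t1, t2]] = [[2, -18], [10, -2]]


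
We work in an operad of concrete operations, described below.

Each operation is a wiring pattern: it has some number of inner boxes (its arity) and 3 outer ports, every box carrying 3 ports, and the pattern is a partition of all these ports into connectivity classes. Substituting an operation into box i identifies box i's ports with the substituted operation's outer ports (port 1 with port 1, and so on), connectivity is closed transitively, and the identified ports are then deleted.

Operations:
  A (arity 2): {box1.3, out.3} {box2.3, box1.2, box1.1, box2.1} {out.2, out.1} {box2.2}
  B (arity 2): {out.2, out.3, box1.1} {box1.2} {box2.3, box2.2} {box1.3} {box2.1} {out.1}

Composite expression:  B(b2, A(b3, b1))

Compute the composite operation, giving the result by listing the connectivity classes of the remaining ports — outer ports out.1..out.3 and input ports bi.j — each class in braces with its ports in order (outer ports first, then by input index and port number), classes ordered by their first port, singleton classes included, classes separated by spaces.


{out.1} {out.2, out.3, b2.1} {b1.1, b1.3, b3.1, b3.2} {b1.2} {b2.2} {b2.3} {b3.3}


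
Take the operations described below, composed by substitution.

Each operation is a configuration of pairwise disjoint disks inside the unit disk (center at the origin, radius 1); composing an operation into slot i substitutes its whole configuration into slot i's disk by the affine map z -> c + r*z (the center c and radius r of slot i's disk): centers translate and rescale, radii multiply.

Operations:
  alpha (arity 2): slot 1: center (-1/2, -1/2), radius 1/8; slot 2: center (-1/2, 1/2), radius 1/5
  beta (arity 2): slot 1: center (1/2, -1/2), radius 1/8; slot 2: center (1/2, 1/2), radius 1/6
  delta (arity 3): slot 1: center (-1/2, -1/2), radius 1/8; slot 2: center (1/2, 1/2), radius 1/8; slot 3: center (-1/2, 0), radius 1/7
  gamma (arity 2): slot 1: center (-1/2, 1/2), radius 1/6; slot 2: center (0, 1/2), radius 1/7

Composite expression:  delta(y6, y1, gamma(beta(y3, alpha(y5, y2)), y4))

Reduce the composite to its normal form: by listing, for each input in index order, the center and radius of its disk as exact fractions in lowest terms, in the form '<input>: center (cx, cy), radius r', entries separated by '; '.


Nesting under delta composes maps z -> c + r*z down each y-path.
y6 passes through 1 substitution, ending at center (-1/2, -1/2), radius 1/8
y1 passes through 1 substitution, ending at center (1/2, 1/2), radius 1/8
y3 passes through 3 substitutions, ending at center (-47/84, 5/84), radius 1/336
y5 passes through 4 substitutions, ending at center (-283/504, 41/504), radius 1/2016
y2 passes through 4 substitutions, ending at center (-283/504, 43/504), radius 1/1260
y4 passes through 2 substitutions, ending at center (-1/2, 1/14), radius 1/49

y1: center (1/2, 1/2), radius 1/8; y2: center (-283/504, 43/504), radius 1/1260; y3: center (-47/84, 5/84), radius 1/336; y4: center (-1/2, 1/14), radius 1/49; y5: center (-283/504, 41/504), radius 1/2016; y6: center (-1/2, -1/2), radius 1/8


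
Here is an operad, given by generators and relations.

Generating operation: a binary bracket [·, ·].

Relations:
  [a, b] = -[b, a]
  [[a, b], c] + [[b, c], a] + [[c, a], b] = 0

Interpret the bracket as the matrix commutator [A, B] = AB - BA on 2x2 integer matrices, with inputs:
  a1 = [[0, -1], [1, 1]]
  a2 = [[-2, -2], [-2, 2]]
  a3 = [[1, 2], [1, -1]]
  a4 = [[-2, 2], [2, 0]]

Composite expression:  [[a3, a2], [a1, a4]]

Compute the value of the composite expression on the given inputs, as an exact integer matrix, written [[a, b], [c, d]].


[[0, 48], [0, 0]]

[a3, a2] = [[-2, 4], [0, 2]]
[a1, a4] = [[-4, -4], [0, 4]]
[[a3, a2], [a1, a4]] = [[0, 48], [0, 0]]


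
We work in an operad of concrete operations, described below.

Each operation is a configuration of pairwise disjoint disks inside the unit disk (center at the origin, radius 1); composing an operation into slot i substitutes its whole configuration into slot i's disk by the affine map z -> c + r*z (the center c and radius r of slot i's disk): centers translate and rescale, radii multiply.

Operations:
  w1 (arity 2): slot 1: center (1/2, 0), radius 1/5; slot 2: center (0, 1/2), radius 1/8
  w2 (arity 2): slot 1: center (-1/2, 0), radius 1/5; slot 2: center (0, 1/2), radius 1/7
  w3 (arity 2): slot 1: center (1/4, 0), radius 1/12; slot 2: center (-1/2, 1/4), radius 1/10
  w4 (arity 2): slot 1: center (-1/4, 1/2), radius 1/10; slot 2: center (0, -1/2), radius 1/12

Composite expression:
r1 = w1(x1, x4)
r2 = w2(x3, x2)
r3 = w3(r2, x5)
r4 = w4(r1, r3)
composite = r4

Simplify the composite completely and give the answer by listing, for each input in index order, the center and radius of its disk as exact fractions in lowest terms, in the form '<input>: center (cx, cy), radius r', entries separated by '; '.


x1: center (-1/5, 1/2), radius 1/50; x2: center (1/48, -143/288), radius 1/1008; x3: center (5/288, -1/2), radius 1/720; x4: center (-1/4, 11/20), radius 1/80; x5: center (-1/24, -23/48), radius 1/120

Follow each x-input down from w4: c' goes to c + r*c', radius to r*r'.
tracing x1 down its 2-map path: center (-1/5, 1/2), radius 1/50
tracing x4 down its 2-map path: center (-1/4, 11/20), radius 1/80
tracing x3 down its 3-map path: center (5/288, -1/2), radius 1/720
tracing x2 down its 3-map path: center (1/48, -143/288), radius 1/1008
tracing x5 down its 2-map path: center (-1/24, -23/48), radius 1/120


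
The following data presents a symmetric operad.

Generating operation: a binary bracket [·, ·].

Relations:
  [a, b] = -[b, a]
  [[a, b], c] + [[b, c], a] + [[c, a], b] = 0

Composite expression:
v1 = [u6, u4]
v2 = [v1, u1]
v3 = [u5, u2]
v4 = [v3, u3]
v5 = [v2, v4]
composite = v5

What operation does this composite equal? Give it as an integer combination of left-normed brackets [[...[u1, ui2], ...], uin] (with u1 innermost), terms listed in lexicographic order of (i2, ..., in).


-[[[[[u1, u4], u6], u2], u5], u3] + [[[[[u1, u4], u6], u3], u2], u5] - [[[[[u1, u4], u6], u3], u5], u2] + [[[[[u1, u4], u6], u5], u2], u3] + [[[[[u1, u6], u4], u2], u5], u3] - [[[[[u1, u6], u4], u3], u2], u5] + [[[[[u1, u6], u4], u3], u5], u2] - [[[[[u1, u6], u4], u5], u2], u3]

Left-normed coefficients sit on the u1-initial expansion words.
Composite bracket: [[[u6, u4], u1], [[u5, u2], u3]]
Each bracket splits as ab - ba, giving 32 signed words (2^5 = 32).
Collect the words opening with u1:
  the word u1u4u6u2u5u3 carries sign -1 and contributes -[[[[[u1, u4], u6], u2], u5], u3]
  the word u1u4u6u3u2u5 carries sign +1 and contributes +[[[[[u1, u4], u6], u3], u2], u5]
  the word u1u4u6u3u5u2 carries sign -1 and contributes -[[[[[u1, u4], u6], u3], u5], u2]
  the word u1u4u6u5u2u3 carries sign +1 and contributes +[[[[[u1, u4], u6], u5], u2], u3]
  the word u1u6u4u2u5u3 carries sign +1 and contributes +[[[[[u1, u6], u4], u2], u5], u3]
  the word u1u6u4u3u2u5 carries sign -1 and contributes -[[[[[u1, u6], u4], u3], u2], u5]
  the word u1u6u4u3u5u2 carries sign +1 and contributes +[[[[[u1, u6], u4], u3], u5], u2]
  the word u1u6u4u5u2u3 carries sign -1 and contributes -[[[[[u1, u6], u4], u5], u2], u3]


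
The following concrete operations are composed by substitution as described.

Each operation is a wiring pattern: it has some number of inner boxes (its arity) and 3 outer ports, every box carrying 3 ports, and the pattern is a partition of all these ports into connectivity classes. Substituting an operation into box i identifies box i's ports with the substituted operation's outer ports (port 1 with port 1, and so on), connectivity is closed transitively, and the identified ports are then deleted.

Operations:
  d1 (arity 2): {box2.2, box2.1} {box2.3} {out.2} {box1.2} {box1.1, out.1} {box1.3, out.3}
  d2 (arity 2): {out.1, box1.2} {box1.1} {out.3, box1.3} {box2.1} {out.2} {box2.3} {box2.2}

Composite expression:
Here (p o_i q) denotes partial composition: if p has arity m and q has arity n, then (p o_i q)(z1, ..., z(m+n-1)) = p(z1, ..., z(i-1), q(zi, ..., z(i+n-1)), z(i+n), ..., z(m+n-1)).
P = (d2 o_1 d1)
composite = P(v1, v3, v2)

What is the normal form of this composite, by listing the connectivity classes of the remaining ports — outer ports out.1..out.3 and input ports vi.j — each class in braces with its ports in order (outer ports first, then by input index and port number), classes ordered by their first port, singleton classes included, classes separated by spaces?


Treat the ports identified at d2 as solder joints: merge, then drop.
after d1, the pattern on (v1, v3) reads {out.1, v1.1} {out.2} {out.3, v1.3} {v1.2} {v3.1, v3.2} {v3.3} (out.j = its outer ports)
after d2, the pattern on (v1, v3, v2) reads {out.1} {out.2} {out.3, v1.3} {v1.1} {v1.2} {v2.1} {v2.2} {v2.3} {v3.1, v3.2} {v3.3} (out.j = its outer ports)

{out.1} {out.2} {out.3, v1.3} {v1.1} {v1.2} {v2.1} {v2.2} {v2.3} {v3.1, v3.2} {v3.3}


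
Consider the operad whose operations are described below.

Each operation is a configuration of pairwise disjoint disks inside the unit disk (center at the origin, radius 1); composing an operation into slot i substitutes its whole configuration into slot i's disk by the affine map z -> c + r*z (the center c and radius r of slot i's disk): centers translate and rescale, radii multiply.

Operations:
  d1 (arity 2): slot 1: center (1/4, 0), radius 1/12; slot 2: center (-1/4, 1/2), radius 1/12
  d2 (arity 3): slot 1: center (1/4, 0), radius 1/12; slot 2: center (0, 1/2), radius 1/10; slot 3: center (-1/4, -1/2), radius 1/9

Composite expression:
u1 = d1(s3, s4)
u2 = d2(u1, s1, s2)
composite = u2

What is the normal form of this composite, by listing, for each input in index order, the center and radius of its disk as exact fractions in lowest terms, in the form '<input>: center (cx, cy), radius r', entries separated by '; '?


s1: center (0, 1/2), radius 1/10; s2: center (-1/4, -1/2), radius 1/9; s3: center (13/48, 0), radius 1/144; s4: center (11/48, 1/24), radius 1/144

Below d2, radii multiply path by path; the s-disk centers shift.
input s3: composing its 2 substitution steps yields center (13/48, 0), radius 1/144
input s4: composing its 2 substitution steps yields center (11/48, 1/24), radius 1/144
input s1: composing its 1 substitution step yields center (0, 1/2), radius 1/10
input s2: composing its 1 substitution step yields center (-1/4, -1/2), radius 1/9


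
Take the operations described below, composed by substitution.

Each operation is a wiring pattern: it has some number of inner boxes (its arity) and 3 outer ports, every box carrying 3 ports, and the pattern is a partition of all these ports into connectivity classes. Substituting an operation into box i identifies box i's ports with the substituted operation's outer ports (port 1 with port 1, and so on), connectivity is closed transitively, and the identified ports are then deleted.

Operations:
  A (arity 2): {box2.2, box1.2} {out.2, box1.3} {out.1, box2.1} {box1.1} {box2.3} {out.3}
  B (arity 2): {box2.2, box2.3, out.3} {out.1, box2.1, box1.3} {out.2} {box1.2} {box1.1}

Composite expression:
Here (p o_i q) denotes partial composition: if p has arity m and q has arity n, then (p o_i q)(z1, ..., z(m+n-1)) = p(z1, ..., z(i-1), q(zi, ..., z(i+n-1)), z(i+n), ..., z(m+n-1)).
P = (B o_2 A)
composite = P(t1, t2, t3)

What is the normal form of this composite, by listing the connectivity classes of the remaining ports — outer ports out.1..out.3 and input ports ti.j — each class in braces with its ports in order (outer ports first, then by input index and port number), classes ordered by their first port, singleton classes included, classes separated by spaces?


{out.1, t1.3, t3.1} {out.2} {out.3, t2.3} {t1.1} {t1.2} {t2.1} {t2.2, t3.2} {t3.3}

Connectivity passes through glued B-boundaries; trace each wire chain.
stage A: inputs (t2, t3), connectivity {out.1, t3.1} {out.2, t2.3} {out.3} {t2.1} {t2.2, t3.2} {t3.3}, out.j its boundary
stage B: inputs (t1, t2, t3), connectivity {out.1, t1.3, t3.1} {out.2} {out.3, t2.3} {t1.1} {t1.2} {t2.1} {t2.2, t3.2} {t3.3}, out.j its boundary


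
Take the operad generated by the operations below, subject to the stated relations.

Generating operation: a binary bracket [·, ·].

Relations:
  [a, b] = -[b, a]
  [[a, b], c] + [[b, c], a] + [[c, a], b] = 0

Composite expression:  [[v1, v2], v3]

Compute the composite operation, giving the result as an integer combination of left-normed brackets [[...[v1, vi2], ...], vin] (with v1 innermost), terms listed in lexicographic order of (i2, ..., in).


A multilinear Lie element is pinned by v1-initial words (v1 innermost).
Composite bracket: [[v1, v2], v3]
The bracket unfolds into 4 signed words via [a, b] = ab - ba (2^2 = 4).
Keep just the words that open with v1:
  word v1v2v3 has sign +1, contributing +[[v1, v2], v3]

[[v1, v2], v3]


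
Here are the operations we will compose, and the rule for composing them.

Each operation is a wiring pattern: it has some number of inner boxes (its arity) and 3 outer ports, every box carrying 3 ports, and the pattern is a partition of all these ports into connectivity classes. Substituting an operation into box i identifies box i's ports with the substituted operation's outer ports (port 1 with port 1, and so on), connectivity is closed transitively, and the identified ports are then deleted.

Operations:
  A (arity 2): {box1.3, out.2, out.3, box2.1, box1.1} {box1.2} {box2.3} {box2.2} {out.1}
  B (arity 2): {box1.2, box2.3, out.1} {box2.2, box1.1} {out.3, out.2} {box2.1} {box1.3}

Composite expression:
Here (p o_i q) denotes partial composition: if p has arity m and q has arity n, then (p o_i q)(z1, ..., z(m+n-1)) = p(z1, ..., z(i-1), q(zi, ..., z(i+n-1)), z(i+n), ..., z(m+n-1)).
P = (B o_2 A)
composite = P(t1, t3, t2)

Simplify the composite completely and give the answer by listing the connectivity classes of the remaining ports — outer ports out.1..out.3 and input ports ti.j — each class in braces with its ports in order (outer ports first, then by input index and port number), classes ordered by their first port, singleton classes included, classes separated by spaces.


After gluing at B, chains via deleted ports link the t-ports.
stage A: inputs (t3, t2), connectivity {out.1} {out.2, out.3, t2.1, t3.1, t3.3} {t2.2} {t2.3} {t3.2}, out.j its boundary
stage B: inputs (t1, t3, t2), connectivity {out.1, t1.1, t1.2, t2.1, t3.1, t3.3} {out.2, out.3} {t1.3} {t2.2} {t2.3} {t3.2}, out.j its boundary

{out.1, t1.1, t1.2, t2.1, t3.1, t3.3} {out.2, out.3} {t1.3} {t2.2} {t2.3} {t3.2}


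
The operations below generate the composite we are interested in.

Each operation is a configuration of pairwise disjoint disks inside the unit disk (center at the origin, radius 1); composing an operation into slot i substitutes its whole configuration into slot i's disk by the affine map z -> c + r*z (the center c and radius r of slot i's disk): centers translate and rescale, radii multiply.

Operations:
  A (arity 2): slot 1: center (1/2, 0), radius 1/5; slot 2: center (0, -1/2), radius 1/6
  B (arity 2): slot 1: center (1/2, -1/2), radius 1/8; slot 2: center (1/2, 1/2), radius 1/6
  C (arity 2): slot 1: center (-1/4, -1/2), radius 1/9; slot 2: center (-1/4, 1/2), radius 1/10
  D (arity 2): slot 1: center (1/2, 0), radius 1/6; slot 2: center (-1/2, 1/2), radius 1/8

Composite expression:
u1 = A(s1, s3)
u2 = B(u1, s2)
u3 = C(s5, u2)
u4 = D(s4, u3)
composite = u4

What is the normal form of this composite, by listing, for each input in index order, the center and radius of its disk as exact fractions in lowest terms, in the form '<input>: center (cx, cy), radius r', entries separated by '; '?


s1: center (-671/1280, 89/160), radius 1/3200; s2: center (-21/40, 91/160), radius 1/480; s3: center (-21/40, 711/1280), radius 1/3840; s4: center (1/2, 0), radius 1/6; s5: center (-17/32, 7/16), radius 1/72

Only the slot chain above each s matters under D; compose those maps.
s4 passes through 1 substitution, ending at center (1/2, 0), radius 1/6
s5 passes through 2 substitutions, ending at center (-17/32, 7/16), radius 1/72
s1 passes through 4 substitutions, ending at center (-671/1280, 89/160), radius 1/3200
s3 passes through 4 substitutions, ending at center (-21/40, 711/1280), radius 1/3840
s2 passes through 3 substitutions, ending at center (-21/40, 91/160), radius 1/480


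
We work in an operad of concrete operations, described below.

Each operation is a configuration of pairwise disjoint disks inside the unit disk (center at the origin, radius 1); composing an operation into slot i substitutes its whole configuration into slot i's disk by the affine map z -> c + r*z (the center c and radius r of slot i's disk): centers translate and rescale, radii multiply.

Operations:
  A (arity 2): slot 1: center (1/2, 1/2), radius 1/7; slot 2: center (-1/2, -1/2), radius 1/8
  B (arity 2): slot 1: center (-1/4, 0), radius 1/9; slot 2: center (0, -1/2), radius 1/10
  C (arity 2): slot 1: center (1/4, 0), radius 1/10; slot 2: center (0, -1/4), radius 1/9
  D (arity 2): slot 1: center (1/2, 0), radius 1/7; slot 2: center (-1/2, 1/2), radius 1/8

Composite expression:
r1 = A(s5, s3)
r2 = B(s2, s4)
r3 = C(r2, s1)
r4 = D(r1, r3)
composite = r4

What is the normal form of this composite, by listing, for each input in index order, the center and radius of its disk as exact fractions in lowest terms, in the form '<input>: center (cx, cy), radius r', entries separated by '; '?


s1: center (-1/2, 15/32), radius 1/72; s2: center (-151/320, 1/2), radius 1/720; s3: center (3/7, -1/14), radius 1/56; s4: center (-15/32, 79/160), radius 1/800; s5: center (4/7, 1/14), radius 1/49

Nesting under D composes maps z -> c + r*z down each s-path.
s5: after 2 affine steps, its disk has center (4/7, 1/14), radius 1/49
s3: after 2 affine steps, its disk has center (3/7, -1/14), radius 1/56
s2: after 3 affine steps, its disk has center (-151/320, 1/2), radius 1/720
s4: after 3 affine steps, its disk has center (-15/32, 79/160), radius 1/800
s1: after 2 affine steps, its disk has center (-1/2, 15/32), radius 1/72
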